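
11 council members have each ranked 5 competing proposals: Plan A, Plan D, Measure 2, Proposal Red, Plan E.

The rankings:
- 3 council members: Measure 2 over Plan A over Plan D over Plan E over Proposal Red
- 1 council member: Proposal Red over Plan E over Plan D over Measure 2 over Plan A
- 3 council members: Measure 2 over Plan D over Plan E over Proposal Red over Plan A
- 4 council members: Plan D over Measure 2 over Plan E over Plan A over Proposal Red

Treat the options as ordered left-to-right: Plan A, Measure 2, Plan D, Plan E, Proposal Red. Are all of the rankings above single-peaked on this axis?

Axis positions: Plan A=1, Measure 2=2, Plan D=3, Plan E=4, Proposal Red=5.
Bloc 1 (peak Measure 2 at position 2): ranking walks positions 2-1-3-4-5, expanding outward from the peak — single-peaked.
Bloc 2 (peak Proposal Red at position 5): ranking walks positions 5-4-3-2-1, expanding outward from the peak — single-peaked.
Bloc 3 (peak Measure 2 at position 2): ranking walks positions 2-3-4-5-1, expanding outward from the peak — single-peaked.
Bloc 4 (peak Plan D at position 3): ranking walks positions 3-2-4-1-5, expanding outward from the peak — single-peaked.
Every ranking is single-peaked on this axis.

yes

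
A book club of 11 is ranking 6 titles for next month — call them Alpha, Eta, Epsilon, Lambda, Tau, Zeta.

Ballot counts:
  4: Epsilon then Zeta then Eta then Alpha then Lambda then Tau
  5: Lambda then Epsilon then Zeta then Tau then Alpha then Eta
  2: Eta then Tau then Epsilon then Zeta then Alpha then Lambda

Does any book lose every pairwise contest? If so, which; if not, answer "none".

Pairwise majorities:
Alpha vs Eta: Eta wins 6–5.
Alpha vs Epsilon: Epsilon wins 11–0.
Alpha vs Lambda: Alpha, 6–5.
Alpha vs Tau: 4 to 7, Tau.
Alpha vs Zeta: Alpha preferred on 0 ballots; Zeta wins 11–0.
Eta–Epsilon: Epsilon 9–2.
Eta vs Lambda: Eta is ranked higher on 4+2 = 6 ballots, Lambda on 5. Eta wins 6–5.
Eta vs Tau: Eta, 6–5.
Eta vs Zeta: Eta preferred on 2 ballots; Zeta wins 9–2.
Epsilon–Lambda: Epsilon 6–5.
Epsilon vs Tau: Epsilon wins 9–2.
Epsilon vs Zeta: 11 to 0, Epsilon.
Lambda vs Tau: Lambda, 9–2.
Lambda–Zeta: Zeta 6–5.
Tau vs Zeta: Tau is ranked higher on 2 ballots, Zeta on 9. Zeta wins 9–2.
Every book wins at least one matchup (Alpha beats Lambda; Eta beats Alpha; Epsilon beats Alpha; Lambda beats Tau; Tau beats Alpha; Zeta beats Alpha), so there is no Condorcet loser.

none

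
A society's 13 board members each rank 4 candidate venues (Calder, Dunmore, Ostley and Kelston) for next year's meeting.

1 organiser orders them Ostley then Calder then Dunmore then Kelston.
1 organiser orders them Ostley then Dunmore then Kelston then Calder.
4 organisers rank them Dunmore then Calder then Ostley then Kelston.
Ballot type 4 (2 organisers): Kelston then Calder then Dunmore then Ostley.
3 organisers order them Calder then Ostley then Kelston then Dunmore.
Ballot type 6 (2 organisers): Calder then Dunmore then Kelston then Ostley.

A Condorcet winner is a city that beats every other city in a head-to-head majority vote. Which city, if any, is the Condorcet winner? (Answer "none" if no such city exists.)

Check each pair by majority over 13 ballots:
Calder–Dunmore: Calder 8–5.
Calder vs Ostley: Calder, 11–2.
Calder vs Kelston: 10 to 3, Calder.
Dunmore–Ostley: Dunmore 8–5.
Dunmore vs Kelston: Dunmore wins 8–5.
Ostley–Kelston: Ostley 9–4.
Only Calder has no losses; Calder is the Condorcet winner.

Calder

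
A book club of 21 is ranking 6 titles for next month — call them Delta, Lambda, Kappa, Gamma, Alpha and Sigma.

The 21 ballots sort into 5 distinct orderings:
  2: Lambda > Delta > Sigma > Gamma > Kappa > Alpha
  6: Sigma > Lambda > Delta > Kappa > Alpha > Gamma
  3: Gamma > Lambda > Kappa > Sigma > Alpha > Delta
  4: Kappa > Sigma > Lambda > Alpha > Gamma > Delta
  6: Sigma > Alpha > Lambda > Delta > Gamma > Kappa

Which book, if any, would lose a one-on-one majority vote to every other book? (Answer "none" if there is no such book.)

none

Pairwise majorities:
Delta–Lambda: Lambda 21–0.
Delta vs Kappa: 2+6+6 = 14 for Delta, 7 for Kappa — Delta by 14–7.
Delta–Gamma: Delta 14–7.
Delta vs Alpha: Delta is ranked higher on 2+6 = 8 ballots, Alpha on 13. Alpha wins 13–8.
Delta vs Sigma: Delta preferred on 2 ballots; Sigma wins 19–2.
Lambda–Kappa: Lambda 17–4.
Lambda vs Gamma: 2+6+4+6 = 18 for Lambda, 3 for Gamma — Lambda by 18–3.
Lambda vs Alpha: 15 to 6, Lambda.
Lambda vs Sigma: Sigma wins 16–5.
Kappa vs Gamma: Kappa preferred on 6+4 = 10 ballots; Gamma wins 11–10.
Kappa–Alpha: Kappa 15–6.
Kappa vs Sigma: 3+4 = 7 for Kappa, 14 for Sigma — Sigma by 14–7.
Gamma–Alpha: Alpha 16–5.
Gamma vs Sigma: Sigma wins 18–3.
Alpha vs Sigma: 0 for Alpha, 21 for Sigma — Sigma by 21–0.
Every book wins at least one matchup (Delta beats Kappa; Lambda beats Delta; Kappa beats Alpha; Gamma beats Kappa; Alpha beats Delta; Sigma beats Delta), so there is no Condorcet loser.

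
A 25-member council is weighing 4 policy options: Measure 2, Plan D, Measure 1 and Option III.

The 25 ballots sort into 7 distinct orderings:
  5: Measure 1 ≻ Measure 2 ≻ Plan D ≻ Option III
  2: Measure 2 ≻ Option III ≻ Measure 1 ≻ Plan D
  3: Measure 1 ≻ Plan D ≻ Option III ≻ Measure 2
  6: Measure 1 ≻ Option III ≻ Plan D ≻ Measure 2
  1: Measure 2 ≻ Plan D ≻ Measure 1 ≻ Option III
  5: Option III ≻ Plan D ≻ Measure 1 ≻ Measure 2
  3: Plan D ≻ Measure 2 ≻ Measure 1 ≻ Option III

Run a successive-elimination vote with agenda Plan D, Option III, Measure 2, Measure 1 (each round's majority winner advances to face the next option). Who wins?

Round 1: Plan D vs Option III — 12–13, Option III advances.
Round 2: Option III vs Measure 2 — 14–11, Option III advances.
Round 3: Option III vs Measure 1 — 7–18, Measure 1 advances.
The agenda winner is Measure 1.

Measure 1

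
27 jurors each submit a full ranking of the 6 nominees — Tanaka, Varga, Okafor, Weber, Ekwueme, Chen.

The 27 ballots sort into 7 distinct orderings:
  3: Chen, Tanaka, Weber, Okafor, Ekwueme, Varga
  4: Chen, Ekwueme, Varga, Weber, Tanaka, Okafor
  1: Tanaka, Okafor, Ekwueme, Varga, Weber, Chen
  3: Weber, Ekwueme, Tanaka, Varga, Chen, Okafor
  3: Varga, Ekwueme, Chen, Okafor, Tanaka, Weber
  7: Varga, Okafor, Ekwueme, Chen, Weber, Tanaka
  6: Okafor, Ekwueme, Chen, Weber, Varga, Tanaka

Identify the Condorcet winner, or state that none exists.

Check each pair by majority over 27 ballots:
Tanaka vs Varga: Varga, 20–7.
Tanaka vs Okafor: Okafor, 16–11.
Tanaka–Weber: Weber 20–7.
Tanaka vs Ekwueme: Ekwueme wins 23–4.
Tanaka–Chen: Chen 23–4.
Varga vs Okafor: Varga wins 17–10.
Varga vs Weber: Varga wins 15–12.
Varga–Ekwueme: Ekwueme 17–10.
Varga–Chen: Varga 14–13.
Okafor–Weber: Okafor 17–10.
Okafor–Ekwueme: Okafor 17–10.
Okafor–Chen: Okafor 14–13.
Weber–Ekwueme: Ekwueme 21–6.
Weber vs Chen: Chen, 23–4.
Ekwueme–Chen: Ekwueme 20–7.
Every nominee loses at least once (Tanaka loses to Varga; Varga loses to Ekwueme; Okafor loses to Varga; Weber loses to Varga; Ekwueme loses to Okafor; Chen loses to Varga). The majority relation contains the cycle Varga > Okafor > Ekwueme > Varga, so there is no Condorcet winner.

none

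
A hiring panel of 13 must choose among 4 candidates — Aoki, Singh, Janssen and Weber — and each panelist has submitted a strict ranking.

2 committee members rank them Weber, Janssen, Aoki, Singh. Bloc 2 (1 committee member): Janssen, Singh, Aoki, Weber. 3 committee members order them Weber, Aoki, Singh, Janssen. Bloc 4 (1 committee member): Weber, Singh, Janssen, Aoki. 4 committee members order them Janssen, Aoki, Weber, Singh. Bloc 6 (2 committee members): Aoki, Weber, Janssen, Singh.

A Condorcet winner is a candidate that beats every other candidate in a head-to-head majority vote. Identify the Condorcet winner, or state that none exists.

none

Check each pair by majority over 13 ballots:
Aoki vs Singh: 2+3+4+2 = 11 for Aoki, 2 for Singh — Aoki by 11–2.
Aoki vs Janssen: 3+2 = 5 for Aoki, 8 for Janssen — Janssen by 8–5.
Aoki vs Weber: Aoki is ranked higher on 1+4+2 = 7 ballots, Weber on 6. Aoki wins 7–6.
Singh vs Janssen: Singh is ranked higher on 3+1 = 4 ballots, Janssen on 9. Janssen wins 9–4.
Singh vs Weber: 1 to 12, Weber.
Janssen vs Weber: Janssen is ranked higher on 1+4 = 5 ballots, Weber on 8. Weber wins 8–5.
Each candidate drops at least one matchup (Aoki loses to Janssen; Singh loses to Aoki; Janssen loses to Weber; Weber loses to Aoki); the cycle Aoki > Weber > Janssen > Aoki rules out a Condorcet winner.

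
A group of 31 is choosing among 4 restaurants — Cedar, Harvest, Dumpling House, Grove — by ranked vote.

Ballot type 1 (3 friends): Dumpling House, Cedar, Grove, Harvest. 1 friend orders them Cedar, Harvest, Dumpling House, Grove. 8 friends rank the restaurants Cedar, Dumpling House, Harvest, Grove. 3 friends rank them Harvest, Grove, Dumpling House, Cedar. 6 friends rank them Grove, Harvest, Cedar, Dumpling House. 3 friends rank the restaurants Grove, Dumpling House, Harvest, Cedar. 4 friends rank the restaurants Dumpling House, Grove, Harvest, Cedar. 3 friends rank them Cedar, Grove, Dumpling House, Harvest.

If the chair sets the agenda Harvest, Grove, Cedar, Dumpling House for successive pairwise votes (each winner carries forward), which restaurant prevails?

Dumpling House

Round 1: Harvest vs Grove — 12–19, Grove advances.
Round 2: Grove vs Cedar — 16–15, Grove advances.
Round 3: Grove vs Dumpling House — 15–16, Dumpling House advances.
Dumpling House survives the agenda.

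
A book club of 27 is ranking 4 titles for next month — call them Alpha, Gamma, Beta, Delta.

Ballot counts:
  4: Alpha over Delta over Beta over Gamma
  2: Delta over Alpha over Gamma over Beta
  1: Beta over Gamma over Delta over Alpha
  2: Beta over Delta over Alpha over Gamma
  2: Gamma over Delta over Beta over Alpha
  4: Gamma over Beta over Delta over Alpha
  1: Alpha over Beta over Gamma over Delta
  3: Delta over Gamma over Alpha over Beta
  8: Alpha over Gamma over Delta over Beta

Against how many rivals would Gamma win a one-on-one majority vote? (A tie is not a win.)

2

Gamma against each rival (27 members):
Gamma vs Alpha: Alpha, 17–10.
Gamma vs Beta: Gamma is ranked higher on 2+2+4+3+8 = 19 ballots, Beta on 8. Gamma wins 19–8.
Gamma vs Delta: Gamma, 16–11.
Gamma beats Beta, Delta; loses to Alpha — 2 pairwise wins.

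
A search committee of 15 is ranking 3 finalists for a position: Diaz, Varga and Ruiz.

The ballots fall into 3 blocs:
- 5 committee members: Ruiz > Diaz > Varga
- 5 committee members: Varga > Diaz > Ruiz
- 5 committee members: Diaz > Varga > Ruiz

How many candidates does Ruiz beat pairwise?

0

Ruiz against each rival (15 committee members):
Ruiz vs Diaz: Diaz wins 10–5.
Ruiz vs Varga: Varga, 10–5.
Ruiz beats no one; loses to Diaz, Varga — 0 pairwise wins.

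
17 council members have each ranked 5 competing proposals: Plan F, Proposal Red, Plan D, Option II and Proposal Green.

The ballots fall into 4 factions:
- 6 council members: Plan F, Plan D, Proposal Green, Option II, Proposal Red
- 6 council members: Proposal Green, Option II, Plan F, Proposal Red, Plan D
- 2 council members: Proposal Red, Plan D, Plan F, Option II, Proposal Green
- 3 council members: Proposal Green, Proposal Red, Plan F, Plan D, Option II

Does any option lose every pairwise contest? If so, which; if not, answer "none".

Pairwise majorities:
Plan F vs Proposal Red: 6+6 = 12 for Plan F, 5 for Proposal Red — Plan F by 12–5.
Plan F vs Plan D: Plan F wins 15–2.
Plan F vs Option II: 11 to 6, Plan F.
Plan F vs Proposal Green: 8 to 9, Proposal Green.
Proposal Red vs Plan D: 11 to 6, Proposal Red.
Proposal Red vs Option II: 5 to 12, Option II.
Proposal Red vs Proposal Green: Proposal Green wins 15–2.
Plan D–Option II: Plan D 11–6.
Plan D vs Proposal Green: Plan D preferred on 6+2 = 8 ballots; Proposal Green wins 9–8.
Option II vs Proposal Green: 2 to 15, Proposal Green.
No option is winless: Plan F beats Proposal Red; Proposal Red beats Plan D; Plan D beats Option II; Option II beats Proposal Red; Proposal Green beats Plan F. There is no Condorcet loser.

none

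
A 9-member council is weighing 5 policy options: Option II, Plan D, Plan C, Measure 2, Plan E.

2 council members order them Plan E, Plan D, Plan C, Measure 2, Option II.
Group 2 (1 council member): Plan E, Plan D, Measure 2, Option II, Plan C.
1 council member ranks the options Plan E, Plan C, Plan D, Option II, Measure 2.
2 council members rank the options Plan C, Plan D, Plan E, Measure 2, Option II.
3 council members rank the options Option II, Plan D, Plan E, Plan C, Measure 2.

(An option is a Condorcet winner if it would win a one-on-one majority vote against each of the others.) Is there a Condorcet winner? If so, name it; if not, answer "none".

Pairwise majorities:
Option II vs Plan D: Option II preferred on 3 ballots; Plan D wins 6–3.
Option II vs Plan C: Plan C, 5–4.
Option II vs Measure 2: 1+3 = 4 for Option II, 5 for Measure 2 — Measure 2 by 5–4.
Option II vs Plan E: Option II is ranked higher on 3 ballots, Plan E on 6. Plan E wins 6–3.
Plan D vs Plan C: Plan D, 6–3.
Plan D vs Measure 2: Plan D, 9–0.
Plan D vs Plan E: Plan D wins 5–4.
Plan C vs Measure 2: Plan C wins 8–1.
Plan C–Plan E: Plan E 7–2.
Measure 2 vs Plan E: Plan E, 9–0.
Plan D wins every pairwise contest, so Plan D is the Condorcet winner.

Plan D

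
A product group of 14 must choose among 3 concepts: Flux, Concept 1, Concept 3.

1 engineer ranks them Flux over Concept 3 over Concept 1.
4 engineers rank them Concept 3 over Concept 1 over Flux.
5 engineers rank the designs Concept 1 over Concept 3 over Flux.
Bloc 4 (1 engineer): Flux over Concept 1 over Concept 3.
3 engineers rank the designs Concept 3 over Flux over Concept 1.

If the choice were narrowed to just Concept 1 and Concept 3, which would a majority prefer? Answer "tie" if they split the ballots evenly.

Ballots ranking Concept 1 above Concept 3: 5 + 1 = 6.
Ballots ranking Concept 3 above Concept 1: 14 − 6 = 8.
Concept 3 wins the head-to-head 8–6.

Concept 3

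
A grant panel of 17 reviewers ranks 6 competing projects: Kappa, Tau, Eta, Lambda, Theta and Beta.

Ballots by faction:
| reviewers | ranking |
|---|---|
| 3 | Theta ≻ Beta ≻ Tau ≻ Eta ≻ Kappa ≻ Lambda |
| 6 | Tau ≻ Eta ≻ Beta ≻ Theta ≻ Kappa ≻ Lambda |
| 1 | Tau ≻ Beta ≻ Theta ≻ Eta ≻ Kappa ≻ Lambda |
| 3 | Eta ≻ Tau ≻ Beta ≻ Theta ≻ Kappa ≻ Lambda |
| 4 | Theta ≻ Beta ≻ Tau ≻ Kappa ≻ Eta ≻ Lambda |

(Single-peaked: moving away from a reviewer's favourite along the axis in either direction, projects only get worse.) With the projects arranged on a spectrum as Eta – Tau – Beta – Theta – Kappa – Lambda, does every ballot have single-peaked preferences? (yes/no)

yes

Axis positions: Eta=1, Tau=2, Beta=3, Theta=4, Kappa=5, Lambda=6.
Faction 1 (peak Theta at position 4): ranking walks positions 4-3-2-1-5-6, expanding outward from the peak — single-peaked.
Faction 2 (peak Tau at position 2): ranking walks positions 2-1-3-4-5-6, expanding outward from the peak — single-peaked.
Faction 3 (peak Tau at position 2): ranking walks positions 2-3-4-1-5-6, expanding outward from the peak — single-peaked.
Faction 4 (peak Eta at position 1): ranking walks positions 1-2-3-4-5-6, expanding outward from the peak — single-peaked.
Faction 5 (peak Theta at position 4): ranking walks positions 4-3-2-5-1-6, expanding outward from the peak — single-peaked.
Every ranking is single-peaked on this axis.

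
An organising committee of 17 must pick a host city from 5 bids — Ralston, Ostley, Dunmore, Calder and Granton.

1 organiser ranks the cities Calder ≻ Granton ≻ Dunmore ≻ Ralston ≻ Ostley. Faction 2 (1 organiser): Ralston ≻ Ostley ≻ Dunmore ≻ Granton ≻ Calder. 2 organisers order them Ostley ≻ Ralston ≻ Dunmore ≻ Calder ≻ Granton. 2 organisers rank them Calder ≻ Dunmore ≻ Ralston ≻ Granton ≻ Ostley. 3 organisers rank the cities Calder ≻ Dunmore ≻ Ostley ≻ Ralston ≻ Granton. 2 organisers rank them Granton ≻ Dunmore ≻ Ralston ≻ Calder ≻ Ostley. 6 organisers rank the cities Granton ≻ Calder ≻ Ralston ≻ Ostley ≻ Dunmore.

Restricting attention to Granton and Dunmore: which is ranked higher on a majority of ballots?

Granton

Ballots ranking Granton above Dunmore: 1 + 2 + 6 = 9.
Ballots ranking Dunmore above Granton: 17 − 9 = 8.
Granton wins the head-to-head 9–8.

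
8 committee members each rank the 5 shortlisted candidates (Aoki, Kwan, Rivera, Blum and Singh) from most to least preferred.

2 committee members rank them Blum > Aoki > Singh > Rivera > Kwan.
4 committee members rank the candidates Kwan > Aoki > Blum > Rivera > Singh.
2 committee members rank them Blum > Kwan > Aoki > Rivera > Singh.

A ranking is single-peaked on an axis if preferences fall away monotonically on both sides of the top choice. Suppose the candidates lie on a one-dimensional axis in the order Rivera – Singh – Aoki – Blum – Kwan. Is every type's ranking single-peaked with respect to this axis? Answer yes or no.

Axis positions: Rivera=1, Singh=2, Aoki=3, Blum=4, Kwan=5.
Type 1 (peak Blum at position 4): ranking walks positions 4-3-2-1-5, expanding outward from the peak — single-peaked.
Type 2: ranking walks positions 5-3-4-1-2; Aoki is ranked above Blum even though Blum lies between Aoki and the peak Kwan on the axis — preferences dip and rise again. Not single-peaked.
Type 3: ranking walks positions 4-5-3-1-2; Rivera is ranked above Singh even though Singh lies between Rivera and the peak Blum on the axis — preferences dip and rise again. Not single-peaked.
Type 2 violates single-peakedness, so the profile is not single-peaked on this axis.

no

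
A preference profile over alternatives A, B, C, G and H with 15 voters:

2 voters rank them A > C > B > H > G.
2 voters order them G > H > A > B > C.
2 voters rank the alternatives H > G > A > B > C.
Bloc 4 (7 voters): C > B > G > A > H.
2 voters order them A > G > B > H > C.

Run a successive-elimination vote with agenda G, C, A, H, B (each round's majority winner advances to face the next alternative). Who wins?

Round 1: G vs C — 6–9, C advances.
Round 2: C vs A — 7–8, A advances.
Round 3: A vs H — 11–4, A advances.
Round 4: A vs B — 8–7, A advances.
The agenda winner is A.

A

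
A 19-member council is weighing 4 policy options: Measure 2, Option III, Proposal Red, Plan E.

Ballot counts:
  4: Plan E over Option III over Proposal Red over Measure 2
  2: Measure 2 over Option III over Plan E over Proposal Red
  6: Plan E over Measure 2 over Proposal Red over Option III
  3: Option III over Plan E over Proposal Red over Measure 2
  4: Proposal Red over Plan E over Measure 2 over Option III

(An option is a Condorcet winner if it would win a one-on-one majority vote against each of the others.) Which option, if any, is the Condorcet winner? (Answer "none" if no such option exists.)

Plan E

Pairwise majorities:
Measure 2 vs Option III: Measure 2 wins 12–7.
Measure 2 vs Proposal Red: Measure 2 preferred on 2+6 = 8 ballots; Proposal Red wins 11–8.
Measure 2–Plan E: Plan E 17–2.
Option III vs Proposal Red: Proposal Red, 10–9.
Option III vs Plan E: Option III preferred on 2+3 = 5 ballots; Plan E wins 14–5.
Proposal Red vs Plan E: Plan E, 15–4.
Plan E beats each of Measure 2, Option III, Proposal Red — Plan E is the Condorcet winner.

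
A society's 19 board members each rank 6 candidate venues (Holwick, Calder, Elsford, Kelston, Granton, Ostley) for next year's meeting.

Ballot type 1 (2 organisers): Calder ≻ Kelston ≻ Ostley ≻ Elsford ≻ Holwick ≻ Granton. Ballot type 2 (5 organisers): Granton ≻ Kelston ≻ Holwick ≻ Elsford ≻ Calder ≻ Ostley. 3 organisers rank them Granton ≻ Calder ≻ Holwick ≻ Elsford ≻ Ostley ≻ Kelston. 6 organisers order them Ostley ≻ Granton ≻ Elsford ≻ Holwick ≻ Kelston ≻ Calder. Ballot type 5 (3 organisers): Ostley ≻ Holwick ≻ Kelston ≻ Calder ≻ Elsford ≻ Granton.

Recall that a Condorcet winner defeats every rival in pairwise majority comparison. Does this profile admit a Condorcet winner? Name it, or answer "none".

none

Check each pair by majority over 19 ballots:
Holwick vs Calder: Holwick, 14–5.
Holwick vs Elsford: Holwick, 11–8.
Holwick vs Kelston: Holwick, 12–7.
Holwick–Granton: Granton 14–5.
Holwick–Ostley: Ostley 11–8.
Calder vs Elsford: Elsford, 11–8.
Calder vs Kelston: Kelston wins 14–5.
Calder vs Granton: 5 to 14, Granton.
Calder–Ostley: Calder 10–9.
Elsford–Kelston: Kelston 10–9.
Elsford vs Granton: Granton wins 14–5.
Elsford–Ostley: Ostley 11–8.
Kelston vs Granton: 5 to 14, Granton.
Kelston vs Ostley: Ostley, 12–7.
Granton vs Ostley: 8 to 11, Ostley.
Each city drops at least one matchup (Holwick loses to Granton; Calder loses to Holwick; Elsford loses to Holwick; Kelston loses to Holwick; Granton loses to Ostley; Ostley loses to Calder); the cycle Holwick → Calder → Ostley → Holwick rules out a Condorcet winner.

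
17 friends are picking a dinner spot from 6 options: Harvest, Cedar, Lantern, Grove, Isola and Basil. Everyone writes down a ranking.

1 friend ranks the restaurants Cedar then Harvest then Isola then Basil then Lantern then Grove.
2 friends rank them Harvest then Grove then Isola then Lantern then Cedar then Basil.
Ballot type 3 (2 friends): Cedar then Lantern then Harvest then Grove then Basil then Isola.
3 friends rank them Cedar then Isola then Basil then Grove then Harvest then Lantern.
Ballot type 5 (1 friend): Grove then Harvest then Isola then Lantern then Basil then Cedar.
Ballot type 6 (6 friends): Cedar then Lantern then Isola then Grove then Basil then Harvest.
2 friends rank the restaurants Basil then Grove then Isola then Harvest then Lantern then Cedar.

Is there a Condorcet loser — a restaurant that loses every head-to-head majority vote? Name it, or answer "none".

Head-to-head results (17 friends):
Harvest vs Cedar: Cedar wins 12–5.
Harvest–Lantern: Harvest 9–8.
Harvest vs Grove: Grove wins 12–5.
Harvest vs Isola: 1+2+2+1 = 6 for Harvest, 11 for Isola — Isola by 11–6.
Harvest vs Basil: 1+2+2+1 = 6 for Harvest, 11 for Basil — Basil by 11–6.
Cedar–Lantern: Cedar 12–5.
Cedar vs Grove: Cedar wins 12–5.
Cedar vs Isola: 1+2+3+6 = 12 for Cedar, 5 for Isola — Cedar by 12–5.
Cedar vs Basil: 14 to 3, Cedar.
Lantern vs Grove: Lantern preferred on 1+2+6 = 9 ballots; Lantern wins 9–8.
Lantern vs Isola: Lantern preferred on 2+6 = 8 ballots; Isola wins 9–8.
Lantern vs Basil: Lantern wins 11–6.
Grove vs Isola: Isola wins 10–7.
Grove–Basil: Grove 11–6.
Isola vs Basil: 13 to 4, Isola.
Every restaurant wins at least one matchup (Harvest beats Lantern; Cedar beats Harvest; Lantern beats Grove; Grove beats Harvest; Isola beats Harvest; Basil beats Harvest), so there is no Condorcet loser.

none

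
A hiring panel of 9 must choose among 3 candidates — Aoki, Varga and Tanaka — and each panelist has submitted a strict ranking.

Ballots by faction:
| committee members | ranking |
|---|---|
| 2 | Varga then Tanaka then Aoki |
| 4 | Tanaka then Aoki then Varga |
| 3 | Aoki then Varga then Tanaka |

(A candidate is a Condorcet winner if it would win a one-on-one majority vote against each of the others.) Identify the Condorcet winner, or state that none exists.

none

Check each pair by majority over 9 ballots:
Aoki vs Varga: Aoki is ranked higher on 4+3 = 7 ballots, Varga on 2. Aoki wins 7–2.
Aoki vs Tanaka: Aoki preferred on 3 ballots; Tanaka wins 6–3.
Varga vs Tanaka: Varga preferred on 2+3 = 5 ballots; Varga wins 5–4.
No candidate is unbeaten: Aoki loses to Tanaka; Varga loses to Aoki; Tanaka loses to Varga. In particular Aoki beats Varga beats Tanaka beats Aoki is a majority cycle — no Condorcet winner exists.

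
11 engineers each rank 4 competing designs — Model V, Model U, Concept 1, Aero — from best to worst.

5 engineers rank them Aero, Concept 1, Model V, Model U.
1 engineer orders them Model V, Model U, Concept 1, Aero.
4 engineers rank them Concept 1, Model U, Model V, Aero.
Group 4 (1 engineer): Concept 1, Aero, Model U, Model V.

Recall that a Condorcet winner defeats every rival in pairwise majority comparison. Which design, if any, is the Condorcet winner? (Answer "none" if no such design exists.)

Concept 1

Pairwise majorities:
Model V vs Model U: 5+1 = 6 for Model V, 5 for Model U — Model V by 6–5.
Model V vs Concept 1: Model V preferred on 1 ballot; Concept 1 wins 10–1.
Model V vs Aero: Model V is ranked higher on 1+4 = 5 ballots, Aero on 6. Aero wins 6–5.
Model U vs Concept 1: Model U preferred on 1 ballot; Concept 1 wins 10–1.
Model U vs Aero: Model U preferred on 1+4 = 5 ballots; Aero wins 6–5.
Concept 1 vs Aero: 1+4+1 = 6 for Concept 1, 5 for Aero — Concept 1 by 6–5.
Concept 1 defeats every rival head-to-head and is the Condorcet winner.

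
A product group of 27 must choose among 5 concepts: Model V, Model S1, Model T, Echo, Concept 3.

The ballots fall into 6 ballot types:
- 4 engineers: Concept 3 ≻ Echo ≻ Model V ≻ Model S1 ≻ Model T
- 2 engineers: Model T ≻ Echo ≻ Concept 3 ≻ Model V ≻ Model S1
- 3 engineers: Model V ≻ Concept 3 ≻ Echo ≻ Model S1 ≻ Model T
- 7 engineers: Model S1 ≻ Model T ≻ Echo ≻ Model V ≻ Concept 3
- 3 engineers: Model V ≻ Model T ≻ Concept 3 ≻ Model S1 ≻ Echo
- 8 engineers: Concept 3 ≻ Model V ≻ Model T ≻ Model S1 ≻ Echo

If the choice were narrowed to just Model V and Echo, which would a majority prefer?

Model V

Ballots ranking Model V above Echo: 3 + 3 + 8 = 14.
Ballots ranking Echo above Model V: 27 − 14 = 13.
Model V wins the head-to-head 14–13.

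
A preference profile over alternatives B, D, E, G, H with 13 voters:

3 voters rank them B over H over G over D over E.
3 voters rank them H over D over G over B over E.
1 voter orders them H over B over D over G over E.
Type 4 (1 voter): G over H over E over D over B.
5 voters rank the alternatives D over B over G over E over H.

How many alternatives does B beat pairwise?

B against each rival (13 voters):
B–D: D 9–4.
B vs E: B is ranked higher on 3+3+1+5 = 12 ballots, E on 1. B wins 12–1.
B–G: B 9–4.
B vs H: B is ranked higher on 3+5 = 8 ballots, H on 5. B wins 8–5.
B beats E, G, H; loses to D — 3 pairwise wins.

3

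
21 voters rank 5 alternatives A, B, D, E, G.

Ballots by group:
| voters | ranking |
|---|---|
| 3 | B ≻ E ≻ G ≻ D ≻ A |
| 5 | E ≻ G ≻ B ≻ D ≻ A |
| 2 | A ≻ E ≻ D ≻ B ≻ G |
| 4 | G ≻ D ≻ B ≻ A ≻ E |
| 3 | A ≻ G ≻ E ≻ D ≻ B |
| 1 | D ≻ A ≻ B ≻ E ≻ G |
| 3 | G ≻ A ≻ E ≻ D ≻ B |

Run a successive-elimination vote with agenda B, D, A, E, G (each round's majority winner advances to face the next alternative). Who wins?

E

Round 1: B vs D — 8–13, D advances.
Round 2: D vs A — 13–8, D advances.
Round 3: D vs E — 5–16, E advances.
Round 4: E vs G — 11–10, E advances.
The agenda winner is E.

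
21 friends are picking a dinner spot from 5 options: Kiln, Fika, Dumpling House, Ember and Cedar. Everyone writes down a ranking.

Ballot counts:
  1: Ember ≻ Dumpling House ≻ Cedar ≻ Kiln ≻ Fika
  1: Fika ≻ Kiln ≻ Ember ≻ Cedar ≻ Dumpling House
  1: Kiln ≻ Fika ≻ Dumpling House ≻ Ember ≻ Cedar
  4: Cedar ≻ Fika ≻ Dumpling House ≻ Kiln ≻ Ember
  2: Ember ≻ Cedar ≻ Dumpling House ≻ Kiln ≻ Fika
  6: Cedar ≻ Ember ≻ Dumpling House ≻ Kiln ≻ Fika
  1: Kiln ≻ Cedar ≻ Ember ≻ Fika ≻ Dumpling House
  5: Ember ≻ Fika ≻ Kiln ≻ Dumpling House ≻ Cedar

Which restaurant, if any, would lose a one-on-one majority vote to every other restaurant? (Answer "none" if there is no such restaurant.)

none

Pairwise majorities:
Kiln vs Fika: Kiln wins 11–10.
Kiln vs Dumpling House: Kiln is ranked higher on 1+1+1+5 = 8 ballots, Dumpling House on 13. Dumpling House wins 13–8.
Kiln vs Ember: Kiln preferred on 1+1+4+1 = 7 ballots; Ember wins 14–7.
Kiln vs Cedar: 8 to 13, Cedar.
Fika vs Dumpling House: Fika, 12–9.
Fika vs Ember: 6 to 15, Ember.
Fika vs Cedar: Fika preferred on 1+1+5 = 7 ballots; Cedar wins 14–7.
Dumpling House vs Ember: Ember, 16–5.
Dumpling House–Cedar: Cedar 14–7.
Ember vs Cedar: 10 to 11, Cedar.
Every restaurant wins at least one matchup (Kiln beats Fika; Fika beats Dumpling House; Dumpling House beats Kiln; Ember beats Kiln; Cedar beats Kiln), so there is no Condorcet loser.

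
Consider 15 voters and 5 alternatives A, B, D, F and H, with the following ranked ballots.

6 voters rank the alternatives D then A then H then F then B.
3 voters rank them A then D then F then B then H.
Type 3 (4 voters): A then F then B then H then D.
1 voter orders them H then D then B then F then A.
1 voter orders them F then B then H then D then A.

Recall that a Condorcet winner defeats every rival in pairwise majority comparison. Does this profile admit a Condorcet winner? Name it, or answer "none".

Check each pair by majority over 15 ballots:
A vs B: A preferred on 6+3+4 = 13 ballots; A wins 13–2.
A vs D: D wins 8–7.
A vs F: A wins 13–2.
A vs H: 13 to 2, A.
B–D: D 10–5.
B vs F: F, 14–1.
B vs H: B, 8–7.
D vs F: 6+3+1 = 10 for D, 5 for F — D by 10–5.
D vs H: D wins 9–6.
F vs H: F is ranked higher on 3+4+1 = 8 ballots, H on 7. F wins 8–7.
Only D has no losses; D is the Condorcet winner.

D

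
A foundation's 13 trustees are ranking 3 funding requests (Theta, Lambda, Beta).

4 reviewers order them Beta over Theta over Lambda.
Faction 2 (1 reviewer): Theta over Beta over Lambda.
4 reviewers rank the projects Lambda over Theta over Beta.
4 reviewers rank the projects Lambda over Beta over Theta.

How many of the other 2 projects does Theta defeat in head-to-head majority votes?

0

Theta against each rival (13 reviewers):
Theta–Lambda: Lambda 8–5.
Theta vs Beta: Theta preferred on 1+4 = 5 ballots; Beta wins 8–5.
Theta beats no one; loses to Lambda, Beta — 0 pairwise wins.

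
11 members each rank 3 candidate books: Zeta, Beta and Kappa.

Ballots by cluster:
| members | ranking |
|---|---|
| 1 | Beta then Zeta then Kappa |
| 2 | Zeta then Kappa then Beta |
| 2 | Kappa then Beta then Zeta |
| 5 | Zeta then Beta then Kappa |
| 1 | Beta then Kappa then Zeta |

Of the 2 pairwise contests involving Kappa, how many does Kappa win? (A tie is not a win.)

0

Kappa against each rival (11 members):
Kappa–Zeta: Zeta 8–3.
Kappa vs Beta: Kappa is ranked higher on 2+2 = 4 ballots, Beta on 7. Beta wins 7–4.
Kappa beats no one; loses to Zeta, Beta — 0 pairwise wins.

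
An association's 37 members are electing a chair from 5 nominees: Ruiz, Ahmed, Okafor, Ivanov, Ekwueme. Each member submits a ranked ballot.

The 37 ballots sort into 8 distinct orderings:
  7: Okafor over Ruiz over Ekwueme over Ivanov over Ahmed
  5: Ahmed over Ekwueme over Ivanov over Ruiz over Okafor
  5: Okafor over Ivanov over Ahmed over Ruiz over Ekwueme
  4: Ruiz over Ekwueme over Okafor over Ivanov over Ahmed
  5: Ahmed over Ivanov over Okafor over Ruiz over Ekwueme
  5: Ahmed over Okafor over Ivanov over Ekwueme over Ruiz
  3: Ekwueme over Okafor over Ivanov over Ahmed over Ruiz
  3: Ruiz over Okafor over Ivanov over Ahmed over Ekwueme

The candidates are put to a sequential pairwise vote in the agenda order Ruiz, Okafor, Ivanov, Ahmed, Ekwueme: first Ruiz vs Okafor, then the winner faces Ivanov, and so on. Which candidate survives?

Round 1: Ruiz vs Okafor — 12–25, Okafor advances.
Round 2: Okafor vs Ivanov — 27–10, Okafor advances.
Round 3: Okafor vs Ahmed — 22–15, Okafor advances.
Round 4: Okafor vs Ekwueme — 25–12, Okafor advances.
Okafor survives the agenda.

Okafor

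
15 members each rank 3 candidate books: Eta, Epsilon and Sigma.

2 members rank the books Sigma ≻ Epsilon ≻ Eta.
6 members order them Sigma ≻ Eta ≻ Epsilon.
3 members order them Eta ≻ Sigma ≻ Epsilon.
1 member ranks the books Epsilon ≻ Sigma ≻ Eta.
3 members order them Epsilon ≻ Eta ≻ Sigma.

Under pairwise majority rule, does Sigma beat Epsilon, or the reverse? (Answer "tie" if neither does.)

Sigma

Ballots ranking Sigma above Epsilon: 2 + 6 + 3 = 11.
Ballots ranking Epsilon above Sigma: 15 − 11 = 4.
Sigma wins the head-to-head 11–4.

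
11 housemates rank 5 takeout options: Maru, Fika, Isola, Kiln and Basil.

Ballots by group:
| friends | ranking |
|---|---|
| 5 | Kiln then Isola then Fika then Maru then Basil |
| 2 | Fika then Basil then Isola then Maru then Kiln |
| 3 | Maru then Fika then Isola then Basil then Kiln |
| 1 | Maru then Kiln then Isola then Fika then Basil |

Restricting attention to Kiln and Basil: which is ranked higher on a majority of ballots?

Kiln

Ballots ranking Kiln above Basil: 5 + 1 = 6.
Ballots ranking Basil above Kiln: 11 − 6 = 5.
Kiln wins the head-to-head 6–5.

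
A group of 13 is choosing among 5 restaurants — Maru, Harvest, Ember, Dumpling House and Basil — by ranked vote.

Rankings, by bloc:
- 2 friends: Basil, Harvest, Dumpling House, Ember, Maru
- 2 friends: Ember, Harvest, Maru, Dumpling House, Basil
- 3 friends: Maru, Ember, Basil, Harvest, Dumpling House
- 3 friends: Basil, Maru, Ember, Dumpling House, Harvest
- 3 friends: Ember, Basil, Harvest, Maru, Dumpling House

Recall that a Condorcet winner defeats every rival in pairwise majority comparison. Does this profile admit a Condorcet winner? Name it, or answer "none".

Ember

Check each pair by majority over 13 ballots:
Maru–Harvest: Harvest 7–6.
Maru vs Ember: Ember, 7–6.
Maru vs Dumpling House: Maru wins 11–2.
Maru vs Basil: Basil, 8–5.
Harvest vs Ember: Ember, 11–2.
Harvest–Dumpling House: Harvest 10–3.
Harvest vs Basil: Basil, 11–2.
Ember vs Dumpling House: Ember wins 11–2.
Ember vs Basil: Ember wins 8–5.
Dumpling House vs Basil: Basil wins 11–2.
Ember beats each of Maru, Harvest, Dumpling House, Basil — Ember is the Condorcet winner.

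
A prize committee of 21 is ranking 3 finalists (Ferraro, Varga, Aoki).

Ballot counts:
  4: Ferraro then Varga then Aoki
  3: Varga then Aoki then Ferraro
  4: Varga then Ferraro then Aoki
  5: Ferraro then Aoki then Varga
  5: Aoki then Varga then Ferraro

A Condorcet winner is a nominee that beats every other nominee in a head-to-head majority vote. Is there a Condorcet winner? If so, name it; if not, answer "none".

Varga

Pairwise majorities:
Ferraro vs Varga: Varga wins 12–9.
Ferraro–Aoki: Ferraro 13–8.
Varga vs Aoki: Varga, 11–10.
Varga beats each of Ferraro, Aoki — Varga is the Condorcet winner.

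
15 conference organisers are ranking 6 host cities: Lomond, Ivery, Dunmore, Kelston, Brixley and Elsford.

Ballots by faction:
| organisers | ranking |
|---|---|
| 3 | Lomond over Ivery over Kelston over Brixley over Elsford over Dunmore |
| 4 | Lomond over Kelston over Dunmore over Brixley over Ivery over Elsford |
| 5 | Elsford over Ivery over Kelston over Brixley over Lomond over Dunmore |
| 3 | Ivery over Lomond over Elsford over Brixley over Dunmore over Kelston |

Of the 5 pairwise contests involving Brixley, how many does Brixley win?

1

Brixley against each rival (15 organisers):
Brixley vs Lomond: Lomond, 10–5.
Brixley vs Ivery: 4 for Brixley, 11 for Ivery — Ivery by 11–4.
Brixley–Dunmore: Brixley 11–4.
Brixley–Kelston: Kelston 12–3.
Brixley vs Elsford: Elsford, 8–7.
Brixley beats Dunmore; loses to Lomond, Ivery, Kelston, Elsford — 1 pairwise win.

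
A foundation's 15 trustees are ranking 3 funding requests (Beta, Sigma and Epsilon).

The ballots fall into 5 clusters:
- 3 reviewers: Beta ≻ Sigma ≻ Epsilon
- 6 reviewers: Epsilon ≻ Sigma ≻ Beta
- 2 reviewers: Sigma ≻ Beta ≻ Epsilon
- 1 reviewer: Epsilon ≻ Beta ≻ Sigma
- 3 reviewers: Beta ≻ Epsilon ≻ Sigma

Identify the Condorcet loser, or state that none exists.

none

Pairwise majorities:
Beta vs Sigma: 3+1+3 = 7 for Beta, 8 for Sigma — Sigma by 8–7.
Beta vs Epsilon: Beta wins 8–7.
Sigma vs Epsilon: Sigma is ranked higher on 3+2 = 5 ballots, Epsilon on 10. Epsilon wins 10–5.
No project is winless: Beta beats Epsilon; Sigma beats Beta; Epsilon beats Sigma. There is no Condorcet loser.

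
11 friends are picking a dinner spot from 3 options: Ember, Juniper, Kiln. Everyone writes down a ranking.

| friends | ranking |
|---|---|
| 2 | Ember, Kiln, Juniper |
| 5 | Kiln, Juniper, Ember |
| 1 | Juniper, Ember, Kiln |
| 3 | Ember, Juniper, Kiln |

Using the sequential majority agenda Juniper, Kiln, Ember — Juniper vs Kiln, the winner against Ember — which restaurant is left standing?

Ember

Round 1: Juniper vs Kiln — 4–7, Kiln advances.
Round 2: Kiln vs Ember — 5–6, Ember advances.
Ember survives the agenda.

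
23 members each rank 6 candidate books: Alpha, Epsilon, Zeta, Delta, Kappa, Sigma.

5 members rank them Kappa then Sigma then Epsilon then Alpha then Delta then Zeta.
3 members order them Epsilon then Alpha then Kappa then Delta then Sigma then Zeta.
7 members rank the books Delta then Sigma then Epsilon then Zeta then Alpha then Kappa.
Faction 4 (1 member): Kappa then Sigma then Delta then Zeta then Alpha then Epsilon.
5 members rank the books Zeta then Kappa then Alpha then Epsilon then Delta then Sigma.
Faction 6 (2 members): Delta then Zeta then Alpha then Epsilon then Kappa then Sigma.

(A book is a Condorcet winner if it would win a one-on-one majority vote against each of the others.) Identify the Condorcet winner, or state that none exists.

none

Pairwise majorities:
Alpha vs Epsilon: Alpha preferred on 1+5+2 = 8 ballots; Epsilon wins 15–8.
Alpha vs Zeta: 5+3 = 8 for Alpha, 15 for Zeta — Zeta by 15–8.
Alpha vs Delta: 5+3+5 = 13 for Alpha, 10 for Delta — Alpha by 13–10.
Alpha vs Kappa: Alpha is ranked higher on 3+7+2 = 12 ballots, Kappa on 11. Alpha wins 12–11.
Alpha vs Sigma: Alpha is ranked higher on 3+5+2 = 10 ballots, Sigma on 13. Sigma wins 13–10.
Epsilon vs Zeta: 5+3+7 = 15 for Epsilon, 8 for Zeta — Epsilon by 15–8.
Epsilon vs Delta: Epsilon preferred on 5+3+5 = 13 ballots; Epsilon wins 13–10.
Epsilon vs Kappa: 3+7+2 = 12 for Epsilon, 11 for Kappa — Epsilon by 12–11.
Epsilon vs Sigma: Epsilon preferred on 3+5+2 = 10 ballots; Sigma wins 13–10.
Zeta vs Delta: 5 to 18, Delta.
Zeta vs Kappa: 7+5+2 = 14 for Zeta, 9 for Kappa — Zeta by 14–9.
Zeta vs Sigma: Zeta preferred on 5+2 = 7 ballots; Sigma wins 16–7.
Delta vs Kappa: Delta is ranked higher on 7+2 = 9 ballots, Kappa on 14. Kappa wins 14–9.
Delta vs Sigma: Delta is ranked higher on 3+7+5+2 = 17 ballots, Sigma on 6. Delta wins 17–6.
Kappa vs Sigma: Kappa preferred on 5+3+1+5+2 = 16 ballots; Kappa wins 16–7.
No book is unbeaten: Alpha loses to Epsilon; Epsilon loses to Sigma; Zeta loses to Epsilon; Delta loses to Alpha; Kappa loses to Alpha; Sigma loses to Delta. In particular Alpha beats Delta beats Zeta beats Alpha is a majority cycle — no Condorcet winner exists.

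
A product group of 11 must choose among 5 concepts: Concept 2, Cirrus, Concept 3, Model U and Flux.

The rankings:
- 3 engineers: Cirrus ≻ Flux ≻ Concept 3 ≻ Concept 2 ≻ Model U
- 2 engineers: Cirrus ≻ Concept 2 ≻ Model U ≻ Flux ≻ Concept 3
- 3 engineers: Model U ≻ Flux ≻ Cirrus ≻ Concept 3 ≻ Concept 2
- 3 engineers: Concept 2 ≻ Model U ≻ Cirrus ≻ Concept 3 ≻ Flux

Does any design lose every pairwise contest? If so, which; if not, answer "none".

none

Head-to-head results (11 engineers):
Concept 2 vs Cirrus: Concept 2 preferred on 3 ballots; Cirrus wins 8–3.
Concept 2 vs Concept 3: 2+3 = 5 for Concept 2, 6 for Concept 3 — Concept 3 by 6–5.
Concept 2 vs Model U: 8 to 3, Concept 2.
Concept 2 vs Flux: 5 to 6, Flux.
Cirrus vs Concept 3: Cirrus preferred on 3+2+3+3 = 11 ballots; Cirrus wins 11–0.
Cirrus vs Model U: Cirrus preferred on 3+2 = 5 ballots; Model U wins 6–5.
Cirrus vs Flux: Cirrus preferred on 3+2+3 = 8 ballots; Cirrus wins 8–3.
Concept 3 vs Model U: Model U wins 8–3.
Concept 3 vs Flux: Concept 3 preferred on 3 ballots; Flux wins 8–3.
Model U vs Flux: 2+3+3 = 8 for Model U, 3 for Flux — Model U by 8–3.
No design is winless: Concept 2 beats Model U; Cirrus beats Concept 2; Concept 3 beats Concept 2; Model U beats Cirrus; Flux beats Concept 2. There is no Condorcet loser.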